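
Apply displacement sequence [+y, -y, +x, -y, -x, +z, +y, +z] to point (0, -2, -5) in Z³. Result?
(0, -2, -3)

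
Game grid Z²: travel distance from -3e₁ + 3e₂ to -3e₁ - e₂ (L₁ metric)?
4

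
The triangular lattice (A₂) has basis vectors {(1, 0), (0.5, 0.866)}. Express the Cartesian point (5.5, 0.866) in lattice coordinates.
5b₁ + b₂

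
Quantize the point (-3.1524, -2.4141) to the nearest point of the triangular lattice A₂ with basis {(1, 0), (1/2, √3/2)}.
(-3.5, -2.598)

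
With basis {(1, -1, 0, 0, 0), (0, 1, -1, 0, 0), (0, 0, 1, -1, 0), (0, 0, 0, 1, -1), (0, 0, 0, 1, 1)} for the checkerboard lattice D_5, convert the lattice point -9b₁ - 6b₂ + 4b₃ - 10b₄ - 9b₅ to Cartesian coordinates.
(-9, 3, 10, -23, 1)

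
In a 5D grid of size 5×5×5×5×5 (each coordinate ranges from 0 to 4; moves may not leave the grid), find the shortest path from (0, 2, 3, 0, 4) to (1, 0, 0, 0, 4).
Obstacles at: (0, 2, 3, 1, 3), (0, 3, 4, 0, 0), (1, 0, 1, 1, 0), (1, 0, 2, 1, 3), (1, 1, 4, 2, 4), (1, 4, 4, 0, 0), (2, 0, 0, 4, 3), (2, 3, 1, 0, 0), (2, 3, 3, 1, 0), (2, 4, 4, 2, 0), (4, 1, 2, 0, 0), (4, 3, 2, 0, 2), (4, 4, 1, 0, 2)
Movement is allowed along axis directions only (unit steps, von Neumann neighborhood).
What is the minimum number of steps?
6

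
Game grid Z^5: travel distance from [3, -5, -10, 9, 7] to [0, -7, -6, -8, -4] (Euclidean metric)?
20.9523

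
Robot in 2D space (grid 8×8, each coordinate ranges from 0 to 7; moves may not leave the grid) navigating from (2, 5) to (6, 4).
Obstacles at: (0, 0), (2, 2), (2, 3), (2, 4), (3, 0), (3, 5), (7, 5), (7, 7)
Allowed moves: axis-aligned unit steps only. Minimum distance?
7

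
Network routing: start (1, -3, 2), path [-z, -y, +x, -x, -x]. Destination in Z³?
(0, -4, 1)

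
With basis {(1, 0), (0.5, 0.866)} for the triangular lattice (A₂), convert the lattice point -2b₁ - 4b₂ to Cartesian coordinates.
(-4, -3.464)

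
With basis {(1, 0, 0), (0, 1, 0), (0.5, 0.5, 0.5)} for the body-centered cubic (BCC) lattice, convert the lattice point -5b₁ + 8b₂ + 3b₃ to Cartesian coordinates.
(-3.5, 9.5, 1.5)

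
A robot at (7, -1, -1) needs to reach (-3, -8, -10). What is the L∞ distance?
10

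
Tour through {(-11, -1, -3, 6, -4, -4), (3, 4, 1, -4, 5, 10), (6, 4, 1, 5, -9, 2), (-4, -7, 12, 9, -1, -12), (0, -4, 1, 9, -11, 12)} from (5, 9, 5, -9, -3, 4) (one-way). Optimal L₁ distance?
180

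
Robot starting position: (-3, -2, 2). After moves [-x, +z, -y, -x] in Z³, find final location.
(-5, -3, 3)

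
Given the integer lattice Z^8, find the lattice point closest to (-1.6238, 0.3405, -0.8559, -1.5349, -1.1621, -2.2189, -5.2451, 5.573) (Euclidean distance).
(-2, 0, -1, -2, -1, -2, -5, 6)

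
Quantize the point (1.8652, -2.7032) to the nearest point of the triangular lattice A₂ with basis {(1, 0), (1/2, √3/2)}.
(1.5, -2.598)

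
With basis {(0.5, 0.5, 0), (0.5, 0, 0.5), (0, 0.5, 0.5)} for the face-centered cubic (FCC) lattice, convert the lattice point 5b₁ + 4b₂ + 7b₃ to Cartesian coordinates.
(4.5, 6, 5.5)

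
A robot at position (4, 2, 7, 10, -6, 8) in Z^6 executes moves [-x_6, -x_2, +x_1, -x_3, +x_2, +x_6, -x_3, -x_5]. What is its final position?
(5, 2, 5, 10, -7, 8)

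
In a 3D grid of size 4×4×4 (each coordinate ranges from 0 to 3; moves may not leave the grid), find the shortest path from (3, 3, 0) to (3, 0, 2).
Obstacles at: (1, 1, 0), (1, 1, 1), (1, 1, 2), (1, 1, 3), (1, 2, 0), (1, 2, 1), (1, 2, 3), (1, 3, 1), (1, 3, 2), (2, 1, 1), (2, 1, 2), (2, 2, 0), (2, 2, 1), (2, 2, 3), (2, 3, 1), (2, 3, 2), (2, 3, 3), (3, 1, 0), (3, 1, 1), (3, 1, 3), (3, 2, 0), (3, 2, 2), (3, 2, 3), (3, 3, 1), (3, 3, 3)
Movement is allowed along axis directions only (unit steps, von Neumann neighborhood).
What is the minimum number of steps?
11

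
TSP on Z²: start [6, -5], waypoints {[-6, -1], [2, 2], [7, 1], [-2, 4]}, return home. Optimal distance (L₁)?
44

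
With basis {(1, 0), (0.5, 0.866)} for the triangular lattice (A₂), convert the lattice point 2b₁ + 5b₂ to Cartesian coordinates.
(4.5, 4.33)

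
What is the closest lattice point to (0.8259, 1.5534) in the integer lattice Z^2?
(1, 2)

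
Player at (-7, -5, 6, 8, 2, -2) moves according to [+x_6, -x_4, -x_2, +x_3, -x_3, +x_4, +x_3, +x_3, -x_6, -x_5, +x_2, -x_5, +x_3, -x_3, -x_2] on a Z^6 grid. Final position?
(-7, -6, 8, 8, 0, -2)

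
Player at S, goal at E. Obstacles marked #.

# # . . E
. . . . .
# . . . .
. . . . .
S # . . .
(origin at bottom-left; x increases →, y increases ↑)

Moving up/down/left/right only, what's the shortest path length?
8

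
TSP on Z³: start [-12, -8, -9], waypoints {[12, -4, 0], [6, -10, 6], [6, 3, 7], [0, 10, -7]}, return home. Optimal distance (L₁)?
128
(one optimal route: (-12, -8, -9) → (12, -4, 0) → (6, -10, 6) → (6, 3, 7) → (0, 10, -7) → (-12, -8, -9))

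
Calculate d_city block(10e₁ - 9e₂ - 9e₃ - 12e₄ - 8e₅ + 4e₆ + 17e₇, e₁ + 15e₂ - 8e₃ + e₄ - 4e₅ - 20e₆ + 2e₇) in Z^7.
90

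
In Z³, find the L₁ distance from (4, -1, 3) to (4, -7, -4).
13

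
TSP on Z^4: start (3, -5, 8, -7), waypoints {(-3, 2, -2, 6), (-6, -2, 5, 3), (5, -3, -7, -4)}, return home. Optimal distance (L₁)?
92
(one optimal route: (3, -5, 8, -7) → (-6, -2, 5, 3) → (-3, 2, -2, 6) → (5, -3, -7, -4) → (3, -5, 8, -7))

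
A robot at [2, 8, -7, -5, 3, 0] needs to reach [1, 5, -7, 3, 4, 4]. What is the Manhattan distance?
17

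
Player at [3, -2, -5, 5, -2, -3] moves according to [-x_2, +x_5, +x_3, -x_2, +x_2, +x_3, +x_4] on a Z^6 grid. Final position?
(3, -3, -3, 6, -1, -3)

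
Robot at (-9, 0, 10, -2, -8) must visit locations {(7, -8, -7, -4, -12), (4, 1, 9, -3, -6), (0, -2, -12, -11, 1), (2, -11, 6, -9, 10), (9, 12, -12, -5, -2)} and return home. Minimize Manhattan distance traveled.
214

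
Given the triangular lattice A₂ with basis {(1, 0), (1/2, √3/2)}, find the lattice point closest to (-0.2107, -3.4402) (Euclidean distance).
(0, -3.464)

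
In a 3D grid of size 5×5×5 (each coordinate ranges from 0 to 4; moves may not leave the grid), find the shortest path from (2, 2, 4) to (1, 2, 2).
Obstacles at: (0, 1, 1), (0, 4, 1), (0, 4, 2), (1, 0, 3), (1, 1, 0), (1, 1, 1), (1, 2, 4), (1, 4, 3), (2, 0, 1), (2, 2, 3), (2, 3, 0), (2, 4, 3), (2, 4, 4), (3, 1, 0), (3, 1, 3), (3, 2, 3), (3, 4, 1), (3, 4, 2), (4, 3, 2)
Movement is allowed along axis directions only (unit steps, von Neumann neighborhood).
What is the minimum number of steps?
5
(one shortest path: (2, 2, 4) → (2, 1, 4) → (1, 1, 4) → (1, 1, 3) → (1, 2, 3) → (1, 2, 2))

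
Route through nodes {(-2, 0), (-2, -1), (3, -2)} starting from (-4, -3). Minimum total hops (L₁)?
12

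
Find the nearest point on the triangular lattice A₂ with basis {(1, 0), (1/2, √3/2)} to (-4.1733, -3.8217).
(-4, -3.464)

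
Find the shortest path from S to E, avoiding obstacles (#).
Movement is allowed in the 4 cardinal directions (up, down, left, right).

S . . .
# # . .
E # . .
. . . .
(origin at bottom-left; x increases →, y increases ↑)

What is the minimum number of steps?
8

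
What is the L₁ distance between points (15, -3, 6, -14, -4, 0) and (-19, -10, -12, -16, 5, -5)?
75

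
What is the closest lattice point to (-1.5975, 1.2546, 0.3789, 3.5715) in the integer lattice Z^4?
(-2, 1, 0, 4)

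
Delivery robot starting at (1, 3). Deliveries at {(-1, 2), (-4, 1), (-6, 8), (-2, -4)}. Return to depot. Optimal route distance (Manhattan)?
38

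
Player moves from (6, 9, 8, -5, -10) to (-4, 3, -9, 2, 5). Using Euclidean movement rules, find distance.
26.4386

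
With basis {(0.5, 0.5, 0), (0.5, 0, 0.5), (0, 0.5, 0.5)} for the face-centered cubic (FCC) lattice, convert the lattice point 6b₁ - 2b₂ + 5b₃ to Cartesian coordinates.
(2, 5.5, 1.5)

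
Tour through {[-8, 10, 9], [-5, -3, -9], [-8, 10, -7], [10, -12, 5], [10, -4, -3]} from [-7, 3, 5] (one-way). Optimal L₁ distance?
84
(one optimal route: (-7, 3, 5) → (-8, 10, 9) → (-8, 10, -7) → (-5, -3, -9) → (10, -4, -3) → (10, -12, 5))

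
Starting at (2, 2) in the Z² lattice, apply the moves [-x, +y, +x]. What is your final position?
(2, 3)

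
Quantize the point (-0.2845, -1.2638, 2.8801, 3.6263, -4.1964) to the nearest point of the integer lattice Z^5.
(0, -1, 3, 4, -4)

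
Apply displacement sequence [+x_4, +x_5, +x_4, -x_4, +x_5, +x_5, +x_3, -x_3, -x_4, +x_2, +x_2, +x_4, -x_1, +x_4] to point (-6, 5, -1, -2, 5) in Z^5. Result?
(-7, 7, -1, 0, 8)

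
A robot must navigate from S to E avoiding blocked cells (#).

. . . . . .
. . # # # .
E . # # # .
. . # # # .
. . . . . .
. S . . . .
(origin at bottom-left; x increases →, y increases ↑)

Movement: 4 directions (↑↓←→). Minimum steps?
4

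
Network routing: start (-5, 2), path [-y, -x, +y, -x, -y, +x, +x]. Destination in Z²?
(-5, 1)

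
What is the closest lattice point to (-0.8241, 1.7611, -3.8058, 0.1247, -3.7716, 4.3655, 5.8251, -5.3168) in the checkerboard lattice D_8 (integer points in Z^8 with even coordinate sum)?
(-1, 2, -4, 0, -4, 4, 6, -5)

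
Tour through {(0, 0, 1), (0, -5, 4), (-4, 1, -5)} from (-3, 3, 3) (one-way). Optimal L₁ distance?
30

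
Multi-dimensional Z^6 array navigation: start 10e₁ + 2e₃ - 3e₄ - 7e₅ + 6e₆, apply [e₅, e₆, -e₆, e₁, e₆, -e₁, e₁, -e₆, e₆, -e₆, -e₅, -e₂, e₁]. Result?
(12, -1, 2, -3, -7, 6)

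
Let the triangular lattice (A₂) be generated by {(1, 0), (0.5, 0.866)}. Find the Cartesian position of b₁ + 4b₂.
(3, 3.464)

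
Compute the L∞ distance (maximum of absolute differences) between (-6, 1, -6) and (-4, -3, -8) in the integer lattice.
4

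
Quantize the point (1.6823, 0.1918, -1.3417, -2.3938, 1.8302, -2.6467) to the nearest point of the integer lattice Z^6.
(2, 0, -1, -2, 2, -3)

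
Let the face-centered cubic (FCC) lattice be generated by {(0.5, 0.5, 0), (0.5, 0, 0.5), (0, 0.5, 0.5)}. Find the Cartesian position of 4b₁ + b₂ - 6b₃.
(2.5, -1, -2.5)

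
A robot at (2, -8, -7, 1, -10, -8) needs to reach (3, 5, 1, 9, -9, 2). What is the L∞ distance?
13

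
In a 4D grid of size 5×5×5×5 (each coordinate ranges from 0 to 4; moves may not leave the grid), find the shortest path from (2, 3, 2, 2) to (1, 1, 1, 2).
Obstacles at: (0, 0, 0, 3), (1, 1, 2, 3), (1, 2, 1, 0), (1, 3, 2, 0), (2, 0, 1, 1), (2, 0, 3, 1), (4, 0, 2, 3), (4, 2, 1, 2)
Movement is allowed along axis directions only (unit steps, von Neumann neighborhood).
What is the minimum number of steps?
4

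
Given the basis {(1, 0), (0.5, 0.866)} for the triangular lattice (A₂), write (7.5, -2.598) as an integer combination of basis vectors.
9b₁ - 3b₂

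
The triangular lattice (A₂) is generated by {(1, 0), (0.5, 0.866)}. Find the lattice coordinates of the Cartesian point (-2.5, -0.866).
-2b₁ - b₂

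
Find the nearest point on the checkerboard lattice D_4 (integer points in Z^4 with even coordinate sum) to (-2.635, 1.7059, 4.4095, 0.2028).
(-3, 2, 5, 0)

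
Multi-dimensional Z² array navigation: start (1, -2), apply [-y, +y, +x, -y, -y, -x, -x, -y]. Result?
(0, -5)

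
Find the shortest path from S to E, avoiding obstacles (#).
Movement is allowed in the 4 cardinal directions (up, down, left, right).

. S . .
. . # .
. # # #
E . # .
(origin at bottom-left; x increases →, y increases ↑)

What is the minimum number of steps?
4
(one shortest path: (1, 3) → (0, 3) → (0, 2) → (0, 1) → (0, 0))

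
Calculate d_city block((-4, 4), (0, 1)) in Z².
7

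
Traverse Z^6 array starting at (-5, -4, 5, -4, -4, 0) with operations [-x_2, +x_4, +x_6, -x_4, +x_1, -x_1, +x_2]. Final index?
(-5, -4, 5, -4, -4, 1)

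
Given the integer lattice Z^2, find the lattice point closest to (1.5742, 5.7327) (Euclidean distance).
(2, 6)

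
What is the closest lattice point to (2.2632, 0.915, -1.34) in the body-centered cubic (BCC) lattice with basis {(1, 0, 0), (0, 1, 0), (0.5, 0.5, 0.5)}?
(2, 1, -1)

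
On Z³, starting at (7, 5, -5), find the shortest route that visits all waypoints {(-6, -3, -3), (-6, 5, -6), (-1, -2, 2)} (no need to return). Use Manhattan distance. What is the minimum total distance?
36
(one optimal route: (7, 5, -5) → (-6, 5, -6) → (-6, -3, -3) → (-1, -2, 2))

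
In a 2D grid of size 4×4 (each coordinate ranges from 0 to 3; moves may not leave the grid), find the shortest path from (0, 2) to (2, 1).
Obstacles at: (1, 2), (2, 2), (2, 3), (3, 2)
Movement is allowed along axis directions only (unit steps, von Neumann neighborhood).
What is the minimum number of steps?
3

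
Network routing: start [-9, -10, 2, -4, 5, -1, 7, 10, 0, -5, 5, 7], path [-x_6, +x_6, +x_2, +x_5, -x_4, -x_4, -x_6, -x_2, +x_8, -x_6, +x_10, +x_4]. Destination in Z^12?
(-9, -10, 2, -5, 6, -3, 7, 11, 0, -4, 5, 7)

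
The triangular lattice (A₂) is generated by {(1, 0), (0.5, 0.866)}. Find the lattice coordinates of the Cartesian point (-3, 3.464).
-5b₁ + 4b₂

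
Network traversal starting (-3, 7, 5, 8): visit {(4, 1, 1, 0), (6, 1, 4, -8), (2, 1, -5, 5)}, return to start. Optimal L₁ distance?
82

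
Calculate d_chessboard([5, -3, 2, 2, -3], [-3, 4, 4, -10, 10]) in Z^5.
13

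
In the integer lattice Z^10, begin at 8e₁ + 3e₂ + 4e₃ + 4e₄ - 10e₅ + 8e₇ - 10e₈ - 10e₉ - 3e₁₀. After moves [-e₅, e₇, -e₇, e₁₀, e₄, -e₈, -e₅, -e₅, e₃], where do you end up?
(8, 3, 5, 5, -13, 0, 8, -11, -10, -2)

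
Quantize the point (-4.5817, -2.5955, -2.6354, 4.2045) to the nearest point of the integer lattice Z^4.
(-5, -3, -3, 4)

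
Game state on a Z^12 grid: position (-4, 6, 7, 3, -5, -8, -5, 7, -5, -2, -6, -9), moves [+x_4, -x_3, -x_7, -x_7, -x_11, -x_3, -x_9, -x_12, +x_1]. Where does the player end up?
(-3, 6, 5, 4, -5, -8, -7, 7, -6, -2, -7, -10)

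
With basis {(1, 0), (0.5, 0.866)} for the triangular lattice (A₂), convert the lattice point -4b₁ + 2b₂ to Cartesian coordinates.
(-3, 1.732)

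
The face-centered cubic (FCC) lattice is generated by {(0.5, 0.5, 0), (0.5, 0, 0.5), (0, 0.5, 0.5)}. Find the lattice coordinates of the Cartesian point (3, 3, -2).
8b₁ - 2b₂ - 2b₃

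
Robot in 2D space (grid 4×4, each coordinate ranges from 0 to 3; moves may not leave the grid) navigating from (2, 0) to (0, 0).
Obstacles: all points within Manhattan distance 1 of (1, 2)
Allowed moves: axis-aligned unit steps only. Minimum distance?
2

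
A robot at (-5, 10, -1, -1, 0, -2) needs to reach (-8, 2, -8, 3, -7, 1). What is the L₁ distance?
32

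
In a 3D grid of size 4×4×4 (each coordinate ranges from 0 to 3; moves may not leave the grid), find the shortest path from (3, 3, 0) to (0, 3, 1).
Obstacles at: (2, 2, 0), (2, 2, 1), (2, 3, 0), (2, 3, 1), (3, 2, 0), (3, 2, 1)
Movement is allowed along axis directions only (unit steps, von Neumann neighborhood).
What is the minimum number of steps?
6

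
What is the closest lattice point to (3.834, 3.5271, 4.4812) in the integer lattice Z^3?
(4, 4, 4)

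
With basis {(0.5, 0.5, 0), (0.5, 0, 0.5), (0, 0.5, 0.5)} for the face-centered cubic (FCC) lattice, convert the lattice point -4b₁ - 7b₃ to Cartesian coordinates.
(-2, -5.5, -3.5)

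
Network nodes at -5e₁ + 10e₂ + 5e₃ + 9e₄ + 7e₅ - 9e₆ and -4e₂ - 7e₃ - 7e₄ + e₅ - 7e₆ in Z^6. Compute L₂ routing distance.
25.7099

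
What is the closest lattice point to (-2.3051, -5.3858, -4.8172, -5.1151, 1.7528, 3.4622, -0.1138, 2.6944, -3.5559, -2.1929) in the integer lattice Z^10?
(-2, -5, -5, -5, 2, 3, 0, 3, -4, -2)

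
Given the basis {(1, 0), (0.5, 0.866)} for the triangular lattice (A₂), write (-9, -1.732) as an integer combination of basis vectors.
-8b₁ - 2b₂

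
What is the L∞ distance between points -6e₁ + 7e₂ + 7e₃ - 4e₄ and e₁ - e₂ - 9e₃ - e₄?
16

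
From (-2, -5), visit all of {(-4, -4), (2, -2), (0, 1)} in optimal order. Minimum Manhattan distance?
16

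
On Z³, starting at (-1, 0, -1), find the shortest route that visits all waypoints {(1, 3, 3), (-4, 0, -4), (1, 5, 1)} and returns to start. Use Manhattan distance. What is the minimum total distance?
34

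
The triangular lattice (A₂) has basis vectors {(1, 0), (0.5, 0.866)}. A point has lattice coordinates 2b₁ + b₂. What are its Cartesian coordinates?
(2.5, 0.866)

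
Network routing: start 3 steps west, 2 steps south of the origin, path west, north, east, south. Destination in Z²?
(-3, -2)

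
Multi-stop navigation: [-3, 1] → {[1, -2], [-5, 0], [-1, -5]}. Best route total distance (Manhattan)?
16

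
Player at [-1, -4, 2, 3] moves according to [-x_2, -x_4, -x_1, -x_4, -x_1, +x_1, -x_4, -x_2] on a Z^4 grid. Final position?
(-2, -6, 2, 0)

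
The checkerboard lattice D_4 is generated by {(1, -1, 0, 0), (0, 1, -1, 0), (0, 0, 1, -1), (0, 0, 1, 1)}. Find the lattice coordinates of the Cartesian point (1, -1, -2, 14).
b₁ - 8b₃ + 6b₄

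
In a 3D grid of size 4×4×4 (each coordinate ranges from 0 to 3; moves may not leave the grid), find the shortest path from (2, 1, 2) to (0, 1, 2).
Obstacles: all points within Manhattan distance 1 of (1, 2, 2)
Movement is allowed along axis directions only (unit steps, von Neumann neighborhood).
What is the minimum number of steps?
4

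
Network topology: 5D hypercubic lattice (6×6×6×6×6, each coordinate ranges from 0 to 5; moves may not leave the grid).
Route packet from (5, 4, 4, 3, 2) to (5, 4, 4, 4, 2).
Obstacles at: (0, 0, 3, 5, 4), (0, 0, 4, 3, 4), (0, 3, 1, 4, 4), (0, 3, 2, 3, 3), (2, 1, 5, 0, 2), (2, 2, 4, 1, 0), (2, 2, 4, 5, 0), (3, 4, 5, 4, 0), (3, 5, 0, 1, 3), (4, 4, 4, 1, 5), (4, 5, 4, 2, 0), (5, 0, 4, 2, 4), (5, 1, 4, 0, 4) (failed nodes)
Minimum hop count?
1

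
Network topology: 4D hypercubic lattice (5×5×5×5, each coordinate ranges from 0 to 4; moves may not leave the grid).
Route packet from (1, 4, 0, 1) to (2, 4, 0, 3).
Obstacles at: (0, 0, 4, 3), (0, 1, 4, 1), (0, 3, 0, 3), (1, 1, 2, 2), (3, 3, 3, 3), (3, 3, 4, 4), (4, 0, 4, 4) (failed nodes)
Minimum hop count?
3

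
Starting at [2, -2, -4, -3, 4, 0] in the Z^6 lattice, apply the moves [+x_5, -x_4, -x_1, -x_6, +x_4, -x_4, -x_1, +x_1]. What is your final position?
(1, -2, -4, -4, 5, -1)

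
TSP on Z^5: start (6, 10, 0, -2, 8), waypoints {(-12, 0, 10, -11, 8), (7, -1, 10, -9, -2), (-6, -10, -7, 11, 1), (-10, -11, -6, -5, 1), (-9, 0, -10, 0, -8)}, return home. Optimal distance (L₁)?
224
(one optimal route: (6, 10, 0, -2, 8) → (7, -1, 10, -9, -2) → (-12, 0, 10, -11, 8) → (-10, -11, -6, -5, 1) → (-6, -10, -7, 11, 1) → (-9, 0, -10, 0, -8) → (6, 10, 0, -2, 8))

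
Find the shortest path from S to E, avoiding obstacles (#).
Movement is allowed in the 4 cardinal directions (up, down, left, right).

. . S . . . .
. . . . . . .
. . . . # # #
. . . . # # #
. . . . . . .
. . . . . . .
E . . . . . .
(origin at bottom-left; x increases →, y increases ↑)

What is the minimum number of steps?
8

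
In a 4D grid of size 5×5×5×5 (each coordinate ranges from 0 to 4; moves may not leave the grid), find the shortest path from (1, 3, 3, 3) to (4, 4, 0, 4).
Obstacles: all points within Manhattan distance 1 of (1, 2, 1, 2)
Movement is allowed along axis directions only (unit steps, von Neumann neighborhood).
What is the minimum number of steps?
8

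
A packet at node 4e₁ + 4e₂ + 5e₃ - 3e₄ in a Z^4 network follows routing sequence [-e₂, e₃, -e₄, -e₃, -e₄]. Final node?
(4, 3, 5, -5)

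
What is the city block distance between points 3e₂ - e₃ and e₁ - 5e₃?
8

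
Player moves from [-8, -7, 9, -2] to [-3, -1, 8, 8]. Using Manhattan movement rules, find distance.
22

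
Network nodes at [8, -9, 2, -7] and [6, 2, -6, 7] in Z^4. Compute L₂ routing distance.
19.6214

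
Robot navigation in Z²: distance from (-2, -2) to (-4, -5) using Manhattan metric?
5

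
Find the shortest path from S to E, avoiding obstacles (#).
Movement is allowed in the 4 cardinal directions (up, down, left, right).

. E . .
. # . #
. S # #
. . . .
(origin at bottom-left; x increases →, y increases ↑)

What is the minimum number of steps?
4
(one shortest path: (1, 1) → (0, 1) → (0, 2) → (0, 3) → (1, 3))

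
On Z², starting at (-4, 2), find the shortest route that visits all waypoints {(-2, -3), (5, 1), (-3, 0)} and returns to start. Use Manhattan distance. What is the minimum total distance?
28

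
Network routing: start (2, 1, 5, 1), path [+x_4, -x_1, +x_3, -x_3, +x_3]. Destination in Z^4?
(1, 1, 6, 2)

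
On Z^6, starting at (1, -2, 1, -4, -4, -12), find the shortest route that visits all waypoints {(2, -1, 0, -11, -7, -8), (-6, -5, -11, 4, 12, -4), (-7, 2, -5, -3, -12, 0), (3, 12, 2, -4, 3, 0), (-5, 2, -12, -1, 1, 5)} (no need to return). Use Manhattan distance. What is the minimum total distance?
164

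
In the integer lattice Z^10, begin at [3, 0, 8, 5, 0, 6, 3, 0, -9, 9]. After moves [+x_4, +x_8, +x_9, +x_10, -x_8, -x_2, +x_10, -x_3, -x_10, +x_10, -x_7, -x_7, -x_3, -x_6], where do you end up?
(3, -1, 6, 6, 0, 5, 1, 0, -8, 11)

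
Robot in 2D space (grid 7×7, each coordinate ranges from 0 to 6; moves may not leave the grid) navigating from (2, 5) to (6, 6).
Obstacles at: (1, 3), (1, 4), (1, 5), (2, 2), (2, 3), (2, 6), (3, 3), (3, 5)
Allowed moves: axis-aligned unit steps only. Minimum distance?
7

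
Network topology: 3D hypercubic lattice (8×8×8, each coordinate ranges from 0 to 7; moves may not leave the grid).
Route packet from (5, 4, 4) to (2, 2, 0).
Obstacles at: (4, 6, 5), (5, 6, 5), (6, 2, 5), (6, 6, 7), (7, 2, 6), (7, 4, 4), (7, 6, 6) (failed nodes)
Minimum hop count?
9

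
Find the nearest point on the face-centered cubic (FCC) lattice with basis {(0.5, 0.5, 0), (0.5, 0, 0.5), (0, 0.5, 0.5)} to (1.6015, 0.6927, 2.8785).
(1.5, 0.5, 3)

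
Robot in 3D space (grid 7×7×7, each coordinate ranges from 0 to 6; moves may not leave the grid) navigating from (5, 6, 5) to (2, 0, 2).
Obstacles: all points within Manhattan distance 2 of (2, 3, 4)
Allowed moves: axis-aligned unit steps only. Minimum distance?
12
(one shortest path: (5, 6, 5) → (4, 6, 5) → (3, 6, 5) → (3, 5, 5) → (3, 5, 4) → (3, 5, 3) → (3, 4, 3) → (3, 4, 2) → (3, 3, 2) → (3, 2, 2) → (2, 2, 2) → (2, 1, 2) → (2, 0, 2))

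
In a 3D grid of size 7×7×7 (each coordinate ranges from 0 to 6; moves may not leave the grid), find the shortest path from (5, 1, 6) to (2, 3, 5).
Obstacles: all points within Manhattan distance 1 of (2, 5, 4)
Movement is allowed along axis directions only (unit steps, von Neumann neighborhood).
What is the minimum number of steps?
6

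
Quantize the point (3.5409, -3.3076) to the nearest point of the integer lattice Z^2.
(4, -3)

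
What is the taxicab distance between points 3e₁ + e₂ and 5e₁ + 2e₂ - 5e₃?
8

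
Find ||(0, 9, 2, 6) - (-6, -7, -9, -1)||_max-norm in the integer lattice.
16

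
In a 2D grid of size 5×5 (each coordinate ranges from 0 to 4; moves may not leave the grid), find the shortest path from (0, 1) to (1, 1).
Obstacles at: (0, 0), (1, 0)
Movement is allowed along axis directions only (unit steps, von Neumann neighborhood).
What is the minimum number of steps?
1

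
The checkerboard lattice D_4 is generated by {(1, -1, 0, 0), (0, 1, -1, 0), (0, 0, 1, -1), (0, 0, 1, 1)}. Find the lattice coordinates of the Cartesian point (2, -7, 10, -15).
2b₁ - 5b₂ + 10b₃ - 5b₄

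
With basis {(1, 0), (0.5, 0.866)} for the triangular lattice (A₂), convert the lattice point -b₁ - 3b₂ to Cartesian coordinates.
(-2.5, -2.598)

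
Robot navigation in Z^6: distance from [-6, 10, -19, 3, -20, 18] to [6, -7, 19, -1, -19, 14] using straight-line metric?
43.7035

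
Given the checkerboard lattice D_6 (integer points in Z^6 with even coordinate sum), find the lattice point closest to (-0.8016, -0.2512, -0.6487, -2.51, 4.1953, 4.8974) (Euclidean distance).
(-1, 0, -1, -3, 4, 5)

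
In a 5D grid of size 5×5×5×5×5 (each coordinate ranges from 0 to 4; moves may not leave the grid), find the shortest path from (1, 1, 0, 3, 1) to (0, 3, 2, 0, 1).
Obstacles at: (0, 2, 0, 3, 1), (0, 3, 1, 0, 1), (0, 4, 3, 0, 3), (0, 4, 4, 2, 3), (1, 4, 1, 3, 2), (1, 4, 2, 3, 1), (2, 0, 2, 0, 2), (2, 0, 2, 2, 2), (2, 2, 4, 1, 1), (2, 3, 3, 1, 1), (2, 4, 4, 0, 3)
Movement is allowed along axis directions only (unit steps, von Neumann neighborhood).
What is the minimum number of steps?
8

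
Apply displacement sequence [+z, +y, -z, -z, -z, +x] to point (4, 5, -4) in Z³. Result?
(5, 6, -6)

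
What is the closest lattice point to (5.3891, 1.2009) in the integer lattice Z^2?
(5, 1)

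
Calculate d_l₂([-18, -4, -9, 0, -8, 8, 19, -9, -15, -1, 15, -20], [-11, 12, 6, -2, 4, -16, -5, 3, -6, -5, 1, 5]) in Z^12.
53.7773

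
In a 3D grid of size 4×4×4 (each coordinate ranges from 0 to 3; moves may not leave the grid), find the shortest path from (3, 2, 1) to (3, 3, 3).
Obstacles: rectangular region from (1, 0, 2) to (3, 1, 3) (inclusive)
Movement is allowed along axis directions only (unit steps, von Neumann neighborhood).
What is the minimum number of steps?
3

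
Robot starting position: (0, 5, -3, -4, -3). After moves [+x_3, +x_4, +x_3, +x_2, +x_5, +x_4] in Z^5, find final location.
(0, 6, -1, -2, -2)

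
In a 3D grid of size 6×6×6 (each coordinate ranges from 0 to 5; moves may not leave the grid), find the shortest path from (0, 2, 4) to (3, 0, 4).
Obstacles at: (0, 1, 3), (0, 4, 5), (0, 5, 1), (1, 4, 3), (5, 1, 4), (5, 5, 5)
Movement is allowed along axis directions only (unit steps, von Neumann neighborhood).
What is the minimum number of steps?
5
(one shortest path: (0, 2, 4) → (1, 2, 4) → (2, 2, 4) → (3, 2, 4) → (3, 1, 4) → (3, 0, 4))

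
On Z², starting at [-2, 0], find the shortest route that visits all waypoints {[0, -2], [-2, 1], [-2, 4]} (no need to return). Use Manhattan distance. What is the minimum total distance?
12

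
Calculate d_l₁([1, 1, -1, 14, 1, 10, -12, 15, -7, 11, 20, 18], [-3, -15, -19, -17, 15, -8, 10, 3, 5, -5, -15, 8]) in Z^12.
208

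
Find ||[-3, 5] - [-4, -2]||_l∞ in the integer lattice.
7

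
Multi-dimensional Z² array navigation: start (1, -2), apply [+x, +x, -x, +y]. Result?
(2, -1)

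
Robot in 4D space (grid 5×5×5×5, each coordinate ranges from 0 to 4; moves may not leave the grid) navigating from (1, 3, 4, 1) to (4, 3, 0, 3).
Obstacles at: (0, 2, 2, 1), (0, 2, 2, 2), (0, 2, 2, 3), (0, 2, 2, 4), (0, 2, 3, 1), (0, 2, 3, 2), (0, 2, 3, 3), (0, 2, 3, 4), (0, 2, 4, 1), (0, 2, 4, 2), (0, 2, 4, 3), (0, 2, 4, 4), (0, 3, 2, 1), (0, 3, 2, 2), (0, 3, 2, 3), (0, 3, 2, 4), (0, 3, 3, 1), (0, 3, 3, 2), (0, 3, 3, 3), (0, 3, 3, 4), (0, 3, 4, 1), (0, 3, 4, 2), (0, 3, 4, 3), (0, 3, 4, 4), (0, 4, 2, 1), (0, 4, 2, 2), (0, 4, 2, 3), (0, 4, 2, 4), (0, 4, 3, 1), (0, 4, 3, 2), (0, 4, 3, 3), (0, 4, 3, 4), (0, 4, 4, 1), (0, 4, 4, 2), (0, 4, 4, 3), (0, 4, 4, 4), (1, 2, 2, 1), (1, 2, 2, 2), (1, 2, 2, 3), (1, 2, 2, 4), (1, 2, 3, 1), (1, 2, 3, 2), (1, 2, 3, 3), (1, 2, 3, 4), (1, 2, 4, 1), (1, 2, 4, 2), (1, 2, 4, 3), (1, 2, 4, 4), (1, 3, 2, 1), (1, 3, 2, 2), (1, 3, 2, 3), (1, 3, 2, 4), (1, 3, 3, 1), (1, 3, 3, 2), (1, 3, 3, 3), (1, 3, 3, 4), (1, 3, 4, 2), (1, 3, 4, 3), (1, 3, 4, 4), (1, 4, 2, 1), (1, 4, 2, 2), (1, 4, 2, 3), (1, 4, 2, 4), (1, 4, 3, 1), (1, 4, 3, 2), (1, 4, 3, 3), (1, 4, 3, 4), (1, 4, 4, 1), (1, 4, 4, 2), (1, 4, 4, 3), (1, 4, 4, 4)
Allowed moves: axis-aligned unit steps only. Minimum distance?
9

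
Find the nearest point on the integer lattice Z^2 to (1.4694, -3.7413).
(1, -4)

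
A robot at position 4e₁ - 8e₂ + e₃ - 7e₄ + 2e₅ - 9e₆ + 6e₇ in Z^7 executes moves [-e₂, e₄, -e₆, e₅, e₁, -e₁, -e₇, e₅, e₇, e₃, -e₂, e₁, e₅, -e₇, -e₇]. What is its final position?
(5, -10, 2, -6, 5, -10, 4)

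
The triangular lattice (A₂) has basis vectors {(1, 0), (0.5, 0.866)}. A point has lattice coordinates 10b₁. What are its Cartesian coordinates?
(10, 0)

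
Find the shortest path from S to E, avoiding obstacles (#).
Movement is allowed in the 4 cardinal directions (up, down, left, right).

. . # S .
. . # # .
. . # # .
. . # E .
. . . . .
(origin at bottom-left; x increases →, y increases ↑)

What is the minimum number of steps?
5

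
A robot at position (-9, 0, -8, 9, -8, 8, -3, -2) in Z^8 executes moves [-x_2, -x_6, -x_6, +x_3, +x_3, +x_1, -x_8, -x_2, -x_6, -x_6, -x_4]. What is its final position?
(-8, -2, -6, 8, -8, 4, -3, -3)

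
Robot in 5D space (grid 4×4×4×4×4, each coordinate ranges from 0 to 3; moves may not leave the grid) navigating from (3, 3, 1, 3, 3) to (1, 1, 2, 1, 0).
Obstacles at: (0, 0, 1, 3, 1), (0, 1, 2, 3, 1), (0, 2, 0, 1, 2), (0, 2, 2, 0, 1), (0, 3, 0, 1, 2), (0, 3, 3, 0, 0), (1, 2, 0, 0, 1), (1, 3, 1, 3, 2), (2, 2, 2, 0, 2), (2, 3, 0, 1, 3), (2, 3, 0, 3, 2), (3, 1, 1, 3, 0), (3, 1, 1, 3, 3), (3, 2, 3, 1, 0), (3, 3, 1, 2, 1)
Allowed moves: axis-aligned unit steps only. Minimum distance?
10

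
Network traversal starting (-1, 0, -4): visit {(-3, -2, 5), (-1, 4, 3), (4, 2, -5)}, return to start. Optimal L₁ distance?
46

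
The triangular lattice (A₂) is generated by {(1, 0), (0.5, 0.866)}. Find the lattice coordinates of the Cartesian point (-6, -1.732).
-5b₁ - 2b₂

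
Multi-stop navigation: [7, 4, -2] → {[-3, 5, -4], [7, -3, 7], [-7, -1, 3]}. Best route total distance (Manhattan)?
50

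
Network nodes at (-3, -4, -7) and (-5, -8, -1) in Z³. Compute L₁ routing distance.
12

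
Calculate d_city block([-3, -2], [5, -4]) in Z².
10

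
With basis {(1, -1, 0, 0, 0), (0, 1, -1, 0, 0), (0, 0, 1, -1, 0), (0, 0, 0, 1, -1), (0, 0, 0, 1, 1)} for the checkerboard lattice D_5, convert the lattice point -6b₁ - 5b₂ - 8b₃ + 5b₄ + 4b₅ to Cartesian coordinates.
(-6, 1, -3, 17, -1)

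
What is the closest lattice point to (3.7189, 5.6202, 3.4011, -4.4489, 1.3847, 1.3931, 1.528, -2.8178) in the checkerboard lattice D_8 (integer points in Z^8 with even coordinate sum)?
(4, 6, 3, -4, 1, 1, 2, -3)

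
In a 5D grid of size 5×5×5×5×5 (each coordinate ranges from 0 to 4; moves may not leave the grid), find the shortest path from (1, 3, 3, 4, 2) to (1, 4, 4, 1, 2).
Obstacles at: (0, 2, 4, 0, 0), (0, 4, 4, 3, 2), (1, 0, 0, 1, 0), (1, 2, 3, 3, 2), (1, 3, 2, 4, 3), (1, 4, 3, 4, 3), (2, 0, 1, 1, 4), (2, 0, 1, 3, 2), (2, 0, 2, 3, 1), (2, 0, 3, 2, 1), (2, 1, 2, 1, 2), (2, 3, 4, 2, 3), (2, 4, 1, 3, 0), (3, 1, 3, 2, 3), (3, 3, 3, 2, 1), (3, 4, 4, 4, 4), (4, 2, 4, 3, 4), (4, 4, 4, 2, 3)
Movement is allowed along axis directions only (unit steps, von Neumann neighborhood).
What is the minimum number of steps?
5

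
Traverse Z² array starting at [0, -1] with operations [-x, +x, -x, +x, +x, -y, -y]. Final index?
(1, -3)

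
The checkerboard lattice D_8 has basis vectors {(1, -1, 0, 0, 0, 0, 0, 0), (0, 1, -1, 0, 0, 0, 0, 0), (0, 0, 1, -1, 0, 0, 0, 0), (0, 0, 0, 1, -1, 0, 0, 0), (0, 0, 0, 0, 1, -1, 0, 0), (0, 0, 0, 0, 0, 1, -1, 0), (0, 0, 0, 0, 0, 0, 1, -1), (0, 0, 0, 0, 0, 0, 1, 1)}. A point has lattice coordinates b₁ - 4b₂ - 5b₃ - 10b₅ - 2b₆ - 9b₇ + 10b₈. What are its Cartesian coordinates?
(1, -5, -1, 5, -10, 8, 3, 19)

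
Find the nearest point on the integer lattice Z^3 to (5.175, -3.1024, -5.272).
(5, -3, -5)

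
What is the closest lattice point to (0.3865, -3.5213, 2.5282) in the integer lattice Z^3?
(0, -4, 3)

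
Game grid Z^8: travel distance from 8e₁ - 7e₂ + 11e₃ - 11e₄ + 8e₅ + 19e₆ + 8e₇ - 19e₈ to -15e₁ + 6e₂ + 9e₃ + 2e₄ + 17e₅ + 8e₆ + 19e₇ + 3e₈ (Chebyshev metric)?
23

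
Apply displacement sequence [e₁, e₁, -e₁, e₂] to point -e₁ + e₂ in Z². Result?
(0, 2)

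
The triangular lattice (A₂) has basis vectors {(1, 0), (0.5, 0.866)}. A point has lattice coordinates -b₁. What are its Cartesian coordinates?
(-1, 0)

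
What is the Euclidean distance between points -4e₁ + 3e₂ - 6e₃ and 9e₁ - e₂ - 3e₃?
13.9284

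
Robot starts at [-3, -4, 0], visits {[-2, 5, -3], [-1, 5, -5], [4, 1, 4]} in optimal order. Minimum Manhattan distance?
34
(one optimal route: (-3, -4, 0) → (-2, 5, -3) → (-1, 5, -5) → (4, 1, 4))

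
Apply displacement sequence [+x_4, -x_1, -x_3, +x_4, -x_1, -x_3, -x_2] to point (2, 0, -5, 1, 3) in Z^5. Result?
(0, -1, -7, 3, 3)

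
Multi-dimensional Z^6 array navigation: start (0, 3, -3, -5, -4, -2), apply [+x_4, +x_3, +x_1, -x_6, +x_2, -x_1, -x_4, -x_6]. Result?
(0, 4, -2, -5, -4, -4)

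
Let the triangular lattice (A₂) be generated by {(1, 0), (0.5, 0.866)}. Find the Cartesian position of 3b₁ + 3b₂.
(4.5, 2.598)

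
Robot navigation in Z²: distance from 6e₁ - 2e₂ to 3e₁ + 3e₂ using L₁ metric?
8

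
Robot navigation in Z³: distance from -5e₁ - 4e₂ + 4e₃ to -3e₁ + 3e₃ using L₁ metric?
7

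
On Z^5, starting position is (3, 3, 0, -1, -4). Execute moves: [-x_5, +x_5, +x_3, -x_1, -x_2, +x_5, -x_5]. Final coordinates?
(2, 2, 1, -1, -4)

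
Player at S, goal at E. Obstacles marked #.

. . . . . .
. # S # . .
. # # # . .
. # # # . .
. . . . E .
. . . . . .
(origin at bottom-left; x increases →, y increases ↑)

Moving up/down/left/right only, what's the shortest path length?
7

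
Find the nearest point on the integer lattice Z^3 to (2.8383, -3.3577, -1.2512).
(3, -3, -1)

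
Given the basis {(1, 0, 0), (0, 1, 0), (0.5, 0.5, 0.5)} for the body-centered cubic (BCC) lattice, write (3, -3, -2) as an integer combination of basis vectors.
5b₁ - b₂ - 4b₃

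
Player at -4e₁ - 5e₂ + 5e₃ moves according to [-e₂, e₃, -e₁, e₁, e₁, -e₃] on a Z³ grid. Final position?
(-3, -6, 5)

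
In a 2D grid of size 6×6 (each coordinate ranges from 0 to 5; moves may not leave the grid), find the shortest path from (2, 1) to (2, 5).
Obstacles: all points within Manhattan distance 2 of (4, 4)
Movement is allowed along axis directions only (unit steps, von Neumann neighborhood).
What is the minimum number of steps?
6
(one shortest path: (2, 1) → (1, 1) → (1, 2) → (1, 3) → (1, 4) → (1, 5) → (2, 5))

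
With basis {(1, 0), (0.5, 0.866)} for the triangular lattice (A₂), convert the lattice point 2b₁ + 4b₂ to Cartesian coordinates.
(4, 3.464)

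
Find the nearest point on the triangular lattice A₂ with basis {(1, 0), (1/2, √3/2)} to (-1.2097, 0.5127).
(-1.5, 0.866)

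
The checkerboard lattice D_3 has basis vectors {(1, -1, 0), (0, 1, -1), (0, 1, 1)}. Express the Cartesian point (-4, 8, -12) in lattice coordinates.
-4b₁ + 8b₂ - 4b₃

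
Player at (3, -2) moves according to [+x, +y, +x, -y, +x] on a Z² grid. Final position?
(6, -2)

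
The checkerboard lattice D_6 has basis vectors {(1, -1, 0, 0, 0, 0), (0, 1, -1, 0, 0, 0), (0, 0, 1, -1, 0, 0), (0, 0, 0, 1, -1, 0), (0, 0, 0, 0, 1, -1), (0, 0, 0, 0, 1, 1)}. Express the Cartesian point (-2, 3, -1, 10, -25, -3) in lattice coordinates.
-2b₁ + b₂ + 10b₄ - 6b₅ - 9b₆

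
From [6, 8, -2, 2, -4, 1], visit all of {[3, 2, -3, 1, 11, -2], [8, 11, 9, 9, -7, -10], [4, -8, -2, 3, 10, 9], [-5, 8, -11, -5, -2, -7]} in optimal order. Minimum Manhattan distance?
167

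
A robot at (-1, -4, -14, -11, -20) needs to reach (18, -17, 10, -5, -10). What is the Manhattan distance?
72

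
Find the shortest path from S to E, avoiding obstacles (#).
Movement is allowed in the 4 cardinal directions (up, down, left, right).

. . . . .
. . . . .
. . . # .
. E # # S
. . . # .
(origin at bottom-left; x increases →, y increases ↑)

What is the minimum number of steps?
7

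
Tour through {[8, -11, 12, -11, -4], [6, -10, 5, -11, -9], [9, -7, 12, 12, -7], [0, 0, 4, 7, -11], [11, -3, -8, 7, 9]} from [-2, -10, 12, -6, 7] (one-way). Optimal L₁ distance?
159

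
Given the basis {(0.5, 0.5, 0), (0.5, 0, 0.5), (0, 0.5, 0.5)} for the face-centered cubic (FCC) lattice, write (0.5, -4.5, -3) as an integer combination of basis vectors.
-b₁ + 2b₂ - 8b₃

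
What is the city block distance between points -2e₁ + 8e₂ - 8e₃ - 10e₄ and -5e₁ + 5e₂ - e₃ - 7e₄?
16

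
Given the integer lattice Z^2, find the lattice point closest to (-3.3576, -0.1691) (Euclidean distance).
(-3, 0)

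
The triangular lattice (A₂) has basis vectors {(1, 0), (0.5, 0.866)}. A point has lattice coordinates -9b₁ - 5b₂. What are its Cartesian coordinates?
(-11.5, -4.33)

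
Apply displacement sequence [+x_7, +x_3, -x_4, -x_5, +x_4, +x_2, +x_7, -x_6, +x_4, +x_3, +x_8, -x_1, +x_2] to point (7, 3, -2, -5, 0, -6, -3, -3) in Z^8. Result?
(6, 5, 0, -4, -1, -7, -1, -2)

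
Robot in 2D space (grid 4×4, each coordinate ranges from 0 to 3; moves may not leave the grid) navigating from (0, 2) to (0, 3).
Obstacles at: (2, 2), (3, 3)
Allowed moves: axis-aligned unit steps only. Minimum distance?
1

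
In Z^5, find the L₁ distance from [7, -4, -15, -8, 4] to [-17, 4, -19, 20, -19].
87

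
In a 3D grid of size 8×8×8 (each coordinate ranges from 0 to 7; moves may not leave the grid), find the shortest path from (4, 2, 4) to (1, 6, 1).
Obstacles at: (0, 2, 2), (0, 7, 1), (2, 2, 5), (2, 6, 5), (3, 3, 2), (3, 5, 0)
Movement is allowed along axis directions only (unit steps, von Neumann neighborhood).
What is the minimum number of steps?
10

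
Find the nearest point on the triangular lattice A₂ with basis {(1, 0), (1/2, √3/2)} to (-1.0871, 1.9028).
(-1, 1.732)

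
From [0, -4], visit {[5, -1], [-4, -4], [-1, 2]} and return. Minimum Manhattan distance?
30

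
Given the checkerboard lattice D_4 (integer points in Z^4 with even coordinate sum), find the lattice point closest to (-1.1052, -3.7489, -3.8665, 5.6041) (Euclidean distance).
(-1, -4, -4, 5)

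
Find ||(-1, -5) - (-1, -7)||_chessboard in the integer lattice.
2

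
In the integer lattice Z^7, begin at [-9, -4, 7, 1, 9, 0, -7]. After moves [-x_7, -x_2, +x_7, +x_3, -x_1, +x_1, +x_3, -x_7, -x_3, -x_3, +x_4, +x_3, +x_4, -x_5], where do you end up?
(-9, -5, 8, 3, 8, 0, -8)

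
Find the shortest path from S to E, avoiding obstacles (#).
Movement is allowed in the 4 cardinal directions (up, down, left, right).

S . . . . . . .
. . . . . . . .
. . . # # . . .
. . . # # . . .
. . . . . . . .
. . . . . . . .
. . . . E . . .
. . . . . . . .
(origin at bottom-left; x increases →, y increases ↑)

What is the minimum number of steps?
10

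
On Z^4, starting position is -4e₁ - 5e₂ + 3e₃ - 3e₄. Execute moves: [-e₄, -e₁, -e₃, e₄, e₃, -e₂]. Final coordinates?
(-5, -6, 3, -3)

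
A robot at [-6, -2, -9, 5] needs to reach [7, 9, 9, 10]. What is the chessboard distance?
18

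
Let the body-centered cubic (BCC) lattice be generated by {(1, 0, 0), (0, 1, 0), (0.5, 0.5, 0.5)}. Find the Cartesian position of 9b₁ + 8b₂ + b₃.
(9.5, 8.5, 0.5)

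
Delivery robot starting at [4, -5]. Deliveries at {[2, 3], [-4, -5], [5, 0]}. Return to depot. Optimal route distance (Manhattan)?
34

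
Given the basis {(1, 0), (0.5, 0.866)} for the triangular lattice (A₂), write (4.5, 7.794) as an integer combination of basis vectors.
9b₂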